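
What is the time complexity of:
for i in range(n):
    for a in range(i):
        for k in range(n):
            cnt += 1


Per nesting level: O(n) * O(n) [triangular over i] * O(n) = O(n^3)
Complexity: O(n^3)


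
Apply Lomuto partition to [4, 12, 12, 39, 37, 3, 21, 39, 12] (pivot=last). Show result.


Elements <= 12 go left of pivot.
Result: [4, 12, 12, 3, 12, 39, 21, 39, 37], pivot at index 4


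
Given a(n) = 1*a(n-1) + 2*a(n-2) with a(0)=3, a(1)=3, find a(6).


Build bottom-up:
...a(4)=33, a(5)=63, a(6)=1*63+2*33=129


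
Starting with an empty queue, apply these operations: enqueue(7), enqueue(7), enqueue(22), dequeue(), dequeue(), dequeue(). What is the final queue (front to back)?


enqueue(7) -> [7]
enqueue(7) -> [7, 7]
enqueue(22) -> [7, 7, 22]
dequeue() returns 7 -> [7, 22]
dequeue() returns 7 -> [22]
dequeue() returns 22 -> []
Final queue (front to back): []


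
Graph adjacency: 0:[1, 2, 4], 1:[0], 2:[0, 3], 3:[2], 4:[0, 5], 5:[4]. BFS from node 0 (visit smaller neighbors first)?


BFS queue: start with [0]
Visit order: [0, 1, 2, 4, 3, 5]


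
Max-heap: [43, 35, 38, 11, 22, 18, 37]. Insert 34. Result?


Append 34: [43, 35, 38, 11, 22, 18, 37, 34]
Bubble up: swap idx 7(34) with idx 3(11)
Result: [43, 35, 38, 34, 22, 18, 37, 11]


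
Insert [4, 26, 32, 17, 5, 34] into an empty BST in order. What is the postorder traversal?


Root = 4; build tree by BST insertion.
Postorder traversal: [5, 17, 34, 32, 26, 4]


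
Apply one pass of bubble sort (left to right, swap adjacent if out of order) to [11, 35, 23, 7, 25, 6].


After one pass: [11, 23, 7, 25, 6, 35]


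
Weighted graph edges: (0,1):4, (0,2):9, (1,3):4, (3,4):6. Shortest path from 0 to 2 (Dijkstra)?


Dijkstra from 0:
Distances: {0: 0, 1: 4, 2: 9, 3: 8, 4: 14}
Shortest distance to 2 = 9, path = [0, 2]


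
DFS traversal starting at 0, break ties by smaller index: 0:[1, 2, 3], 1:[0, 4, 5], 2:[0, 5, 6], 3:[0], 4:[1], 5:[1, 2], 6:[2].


DFS stack-based: start with [0]
Visit order: [0, 1, 4, 5, 2, 6, 3]


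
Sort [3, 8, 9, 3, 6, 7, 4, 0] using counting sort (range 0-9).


Count array: [1, 0, 0, 2, 1, 0, 1, 1, 1, 1]
Reconstruct: [0, 3, 3, 4, 6, 7, 8, 9]


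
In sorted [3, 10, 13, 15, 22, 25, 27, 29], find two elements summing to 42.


Two pointers: lo=0, hi=7
Found pair: (13, 29) summing to 42


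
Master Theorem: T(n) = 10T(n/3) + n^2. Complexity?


a=10, b=3, c=2. log_3(10)=2.096 > c=2. Case 1: O(n^log_b(a)) = O(n^2.096)
Complexity: O(n^2.096)


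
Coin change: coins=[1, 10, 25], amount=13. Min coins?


dp[0]=0; dp[i]=1+min(dp[i-c] for c in coins)
...dp[8]=8, dp[9]=9, dp[10]=1, dp[11]=2, dp[12]=3, dp[13]=4
Minimum coins for 13 = 4


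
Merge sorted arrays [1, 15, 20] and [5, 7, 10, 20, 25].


Compare heads, take smaller each step.
Merged: [1, 5, 7, 10, 15, 20, 20, 25]


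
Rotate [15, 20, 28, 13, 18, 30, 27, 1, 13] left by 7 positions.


Left rotate by 7: [1, 13, 15, 20, 28, 13, 18, 30, 27]


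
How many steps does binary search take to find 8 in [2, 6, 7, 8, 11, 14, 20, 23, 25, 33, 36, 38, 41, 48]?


Search for 8:
[0,13] mid=6 arr[6]=20
[0,5] mid=2 arr[2]=7
[3,5] mid=4 arr[4]=11
[3,3] mid=3 arr[3]=8
Total: 4 comparisons


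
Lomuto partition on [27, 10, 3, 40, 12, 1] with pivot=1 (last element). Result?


Elements <= 1 go left of pivot.
Result: [1, 10, 3, 40, 12, 27], pivot at index 0


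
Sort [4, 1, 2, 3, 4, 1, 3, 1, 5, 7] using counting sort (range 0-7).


Count array: [0, 3, 1, 2, 2, 1, 0, 1]
Reconstruct: [1, 1, 1, 2, 3, 3, 4, 4, 5, 7]


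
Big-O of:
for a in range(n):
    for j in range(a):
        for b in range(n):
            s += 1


Per nesting level: O(n) * O(n) [triangular over a] * O(n) = O(n^3)
Complexity: O(n^3)


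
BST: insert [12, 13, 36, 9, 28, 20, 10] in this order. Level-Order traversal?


Root = 12; build tree by BST insertion.
Level-Order traversal: [12, 9, 13, 10, 36, 28, 20]


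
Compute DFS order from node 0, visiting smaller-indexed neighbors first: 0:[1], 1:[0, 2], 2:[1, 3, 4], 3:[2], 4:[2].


DFS stack-based: start with [0]
Visit order: [0, 1, 2, 3, 4]


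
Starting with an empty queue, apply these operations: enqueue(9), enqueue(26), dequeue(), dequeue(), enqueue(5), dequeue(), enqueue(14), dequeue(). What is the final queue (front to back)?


enqueue(9) -> [9]
enqueue(26) -> [9, 26]
dequeue() returns 9 -> [26]
dequeue() returns 26 -> []
enqueue(5) -> [5]
dequeue() returns 5 -> []
enqueue(14) -> [14]
dequeue() returns 14 -> []
Final queue (front to back): []


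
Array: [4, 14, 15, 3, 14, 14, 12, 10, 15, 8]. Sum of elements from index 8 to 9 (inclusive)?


Prefix sums: [0, 4, 18, 33, 36, 50, 64, 76, 86, 101, 109]
Sum[8..9] = prefix[10] - prefix[8] = 109 - 86 = 23


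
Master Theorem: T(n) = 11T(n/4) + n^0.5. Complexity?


a=11, b=4, c=0.5. log_4(11)=1.730 > c=0.5. Case 1: O(n^log_b(a)) = O(n^1.730)
Complexity: O(n^1.730)


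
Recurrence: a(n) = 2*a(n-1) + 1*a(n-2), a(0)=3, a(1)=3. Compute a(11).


Build bottom-up:
...a(9)=4179, a(10)=10089, a(11)=2*10089+1*4179=24357


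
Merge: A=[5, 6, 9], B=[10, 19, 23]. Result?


Compare heads, take smaller each step.
Merged: [5, 6, 9, 10, 19, 23]


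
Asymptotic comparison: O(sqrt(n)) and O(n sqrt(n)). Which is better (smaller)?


sublinear grows slower than n^1.5
O(sqrt(n)) is asymptotically smaller; O(n sqrt(n)) grows faster


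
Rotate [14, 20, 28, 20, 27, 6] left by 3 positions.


Left rotate by 3: [20, 27, 6, 14, 20, 28]


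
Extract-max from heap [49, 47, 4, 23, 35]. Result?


Max = 49
Replace root with last, heapify down
Resulting heap: [47, 35, 4, 23]


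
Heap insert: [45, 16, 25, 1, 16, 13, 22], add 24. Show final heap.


Append 24: [45, 16, 25, 1, 16, 13, 22, 24]
Bubble up: swap idx 7(24) with idx 3(1); swap idx 3(24) with idx 1(16)
Result: [45, 24, 25, 16, 16, 13, 22, 1]


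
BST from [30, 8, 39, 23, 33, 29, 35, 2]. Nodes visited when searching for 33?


BST root = 30
Search for 33: compare at each node
Path: [30, 39, 33]


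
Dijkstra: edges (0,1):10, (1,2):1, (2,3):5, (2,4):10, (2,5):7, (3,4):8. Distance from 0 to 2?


Dijkstra from 0:
Distances: {0: 0, 1: 10, 2: 11, 3: 16, 4: 21, 5: 18}
Shortest distance to 2 = 11, path = [0, 1, 2]


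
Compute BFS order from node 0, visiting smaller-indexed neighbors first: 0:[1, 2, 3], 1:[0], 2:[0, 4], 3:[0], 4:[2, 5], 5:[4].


BFS queue: start with [0]
Visit order: [0, 1, 2, 3, 4, 5]


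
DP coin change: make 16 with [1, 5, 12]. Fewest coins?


dp[0]=0; dp[i]=1+min(dp[i-c] for c in coins)
...dp[11]=3, dp[12]=1, dp[13]=2, dp[14]=3, dp[15]=3, dp[16]=4
Minimum coins for 16 = 4


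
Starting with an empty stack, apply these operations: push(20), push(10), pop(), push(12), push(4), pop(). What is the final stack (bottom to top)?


push(20) -> [20]
push(10) -> [20, 10]
pop() returns 10 -> [20]
push(12) -> [20, 12]
push(4) -> [20, 12, 4]
pop() returns 4 -> [20, 12]
Final stack (bottom to top): [20, 12]


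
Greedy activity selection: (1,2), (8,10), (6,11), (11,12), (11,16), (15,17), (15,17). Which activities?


Greedy: pick earliest-ending, then skip overlaps.
Selected (4 activities): [(1, 2), (8, 10), (11, 12), (15, 17)]


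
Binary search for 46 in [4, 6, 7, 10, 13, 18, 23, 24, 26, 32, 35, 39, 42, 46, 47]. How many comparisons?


Search for 46:
[0,14] mid=7 arr[7]=24
[8,14] mid=11 arr[11]=39
[12,14] mid=13 arr[13]=46
Total: 3 comparisons


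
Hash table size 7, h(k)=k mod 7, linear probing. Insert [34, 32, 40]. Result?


Insertions: 34->slot 6; 32->slot 4; 40->slot 5
Table: [None, None, None, None, 32, 40, 34]


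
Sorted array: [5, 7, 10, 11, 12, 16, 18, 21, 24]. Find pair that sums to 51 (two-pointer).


Two pointers: lo=0, hi=8
No pair sums to 51


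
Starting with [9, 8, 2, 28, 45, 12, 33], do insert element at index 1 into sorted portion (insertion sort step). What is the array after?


After one pass: [8, 9, 2, 28, 45, 12, 33]


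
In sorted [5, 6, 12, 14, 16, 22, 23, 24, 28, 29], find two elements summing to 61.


Two pointers: lo=0, hi=9
No pair sums to 61


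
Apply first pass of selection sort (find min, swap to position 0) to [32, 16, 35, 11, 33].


After one pass: [11, 16, 35, 32, 33]


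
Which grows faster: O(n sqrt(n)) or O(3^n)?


n^1.5 grows slower than exponential (base 3)
O(n sqrt(n)) is asymptotically smaller; O(3^n) grows faster


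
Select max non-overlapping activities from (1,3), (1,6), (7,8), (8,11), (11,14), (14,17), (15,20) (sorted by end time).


Greedy: pick earliest-ending, then skip overlaps.
Selected (5 activities): [(1, 3), (7, 8), (8, 11), (11, 14), (14, 17)]


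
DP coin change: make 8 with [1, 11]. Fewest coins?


dp[0]=0; dp[i]=1+min(dp[i-c] for c in coins)
...dp[3]=3, dp[4]=4, dp[5]=5, dp[6]=6, dp[7]=7, dp[8]=8
Minimum coins for 8 = 8


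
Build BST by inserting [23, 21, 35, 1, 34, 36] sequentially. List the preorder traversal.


Root = 23; build tree by BST insertion.
Preorder traversal: [23, 21, 1, 35, 34, 36]


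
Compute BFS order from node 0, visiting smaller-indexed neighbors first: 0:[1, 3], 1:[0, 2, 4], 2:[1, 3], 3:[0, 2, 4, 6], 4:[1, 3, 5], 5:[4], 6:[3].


BFS queue: start with [0]
Visit order: [0, 1, 3, 2, 4, 6, 5]


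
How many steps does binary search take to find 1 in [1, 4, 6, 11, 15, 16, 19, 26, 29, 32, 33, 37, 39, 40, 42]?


Search for 1:
[0,14] mid=7 arr[7]=26
[0,6] mid=3 arr[3]=11
[0,2] mid=1 arr[1]=4
[0,0] mid=0 arr[0]=1
Total: 4 comparisons


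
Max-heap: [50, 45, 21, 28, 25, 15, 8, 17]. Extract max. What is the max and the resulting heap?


Max = 50
Replace root with last, heapify down
Resulting heap: [45, 28, 21, 17, 25, 15, 8]


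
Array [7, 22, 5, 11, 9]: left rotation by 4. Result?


Left rotate by 4: [9, 7, 22, 5, 11]


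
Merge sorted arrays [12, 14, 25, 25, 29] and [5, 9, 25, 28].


Compare heads, take smaller each step.
Merged: [5, 9, 12, 14, 25, 25, 25, 28, 29]


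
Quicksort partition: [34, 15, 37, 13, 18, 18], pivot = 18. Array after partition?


Elements <= 18 go left of pivot.
Result: [15, 13, 18, 18, 37, 34], pivot at index 3


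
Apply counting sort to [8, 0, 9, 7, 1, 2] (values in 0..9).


Count array: [1, 1, 1, 0, 0, 0, 0, 1, 1, 1]
Reconstruct: [0, 1, 2, 7, 8, 9]


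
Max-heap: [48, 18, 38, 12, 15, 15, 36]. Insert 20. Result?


Append 20: [48, 18, 38, 12, 15, 15, 36, 20]
Bubble up: swap idx 7(20) with idx 3(12); swap idx 3(20) with idx 1(18)
Result: [48, 20, 38, 18, 15, 15, 36, 12]


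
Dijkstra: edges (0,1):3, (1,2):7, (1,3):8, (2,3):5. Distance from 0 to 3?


Dijkstra from 0:
Distances: {0: 0, 1: 3, 2: 10, 3: 11}
Shortest distance to 3 = 11, path = [0, 1, 3]


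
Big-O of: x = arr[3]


Analysis: constant-time operation, no loop
Complexity: O(1)


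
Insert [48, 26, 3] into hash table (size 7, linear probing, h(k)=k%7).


Insertions: 48->slot 6; 26->slot 5; 3->slot 3
Table: [None, None, None, 3, None, 26, 48]


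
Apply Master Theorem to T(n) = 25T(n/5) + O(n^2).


a=25, b=5, c=2. log_5(25)=2 = c=2. Case 2: O(n^c log n) = O(n^2 log n)
Complexity: O(n^2 log n)


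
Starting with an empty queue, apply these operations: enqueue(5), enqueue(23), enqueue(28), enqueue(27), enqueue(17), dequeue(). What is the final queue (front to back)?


enqueue(5) -> [5]
enqueue(23) -> [5, 23]
enqueue(28) -> [5, 23, 28]
enqueue(27) -> [5, 23, 28, 27]
enqueue(17) -> [5, 23, 28, 27, 17]
dequeue() returns 5 -> [23, 28, 27, 17]
Final queue (front to back): [23, 28, 27, 17]


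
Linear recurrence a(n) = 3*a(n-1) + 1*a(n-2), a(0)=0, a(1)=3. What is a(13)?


Build bottom-up:
...a(11)=424443, a(12)=1401840, a(13)=3*1401840+1*424443=4629963


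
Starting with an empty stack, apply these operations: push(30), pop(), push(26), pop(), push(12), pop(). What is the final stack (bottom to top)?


push(30) -> [30]
pop() returns 30 -> []
push(26) -> [26]
pop() returns 26 -> []
push(12) -> [12]
pop() returns 12 -> []
Final stack (bottom to top): []


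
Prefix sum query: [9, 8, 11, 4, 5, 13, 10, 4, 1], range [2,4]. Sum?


Prefix sums: [0, 9, 17, 28, 32, 37, 50, 60, 64, 65]
Sum[2..4] = prefix[5] - prefix[2] = 37 - 17 = 20


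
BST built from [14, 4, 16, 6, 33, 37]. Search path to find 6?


BST root = 14
Search for 6: compare at each node
Path: [14, 4, 6]


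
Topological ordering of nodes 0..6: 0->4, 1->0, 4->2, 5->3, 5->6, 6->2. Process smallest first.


Kahn's algorithm, process smallest node first
Order: [1, 0, 4, 5, 3, 6, 2]


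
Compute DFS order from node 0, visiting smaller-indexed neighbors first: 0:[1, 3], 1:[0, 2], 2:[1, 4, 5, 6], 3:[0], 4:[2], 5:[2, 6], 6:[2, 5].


DFS stack-based: start with [0]
Visit order: [0, 1, 2, 4, 5, 6, 3]


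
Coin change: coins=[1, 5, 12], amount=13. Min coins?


dp[0]=0; dp[i]=1+min(dp[i-c] for c in coins)
...dp[8]=4, dp[9]=5, dp[10]=2, dp[11]=3, dp[12]=1, dp[13]=2
Minimum coins for 13 = 2


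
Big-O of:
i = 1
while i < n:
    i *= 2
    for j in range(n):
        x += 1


Per nesting level: O(log n) * O(n) = O(n log n)
Complexity: O(n log n)


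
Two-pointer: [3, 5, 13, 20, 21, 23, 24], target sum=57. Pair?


Two pointers: lo=0, hi=6
No pair sums to 57


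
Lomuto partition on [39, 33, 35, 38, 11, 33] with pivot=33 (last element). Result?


Elements <= 33 go left of pivot.
Result: [33, 11, 33, 38, 39, 35], pivot at index 2


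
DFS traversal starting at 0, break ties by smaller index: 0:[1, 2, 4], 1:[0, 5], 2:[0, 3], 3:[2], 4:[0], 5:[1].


DFS stack-based: start with [0]
Visit order: [0, 1, 5, 2, 3, 4]


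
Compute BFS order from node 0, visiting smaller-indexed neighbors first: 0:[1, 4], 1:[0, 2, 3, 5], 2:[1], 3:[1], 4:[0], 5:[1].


BFS queue: start with [0]
Visit order: [0, 1, 4, 2, 3, 5]


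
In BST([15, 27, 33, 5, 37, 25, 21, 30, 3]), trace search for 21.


BST root = 15
Search for 21: compare at each node
Path: [15, 27, 25, 21]


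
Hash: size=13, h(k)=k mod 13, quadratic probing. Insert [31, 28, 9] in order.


Insertions: 31->slot 5; 28->slot 2; 9->slot 9
Table: [None, None, 28, None, None, 31, None, None, None, 9, None, None, None]


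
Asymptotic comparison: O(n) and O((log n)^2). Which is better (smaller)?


polylogarithmic grows slower than linear
O((log n)^2) is asymptotically smaller; O(n) grows faster


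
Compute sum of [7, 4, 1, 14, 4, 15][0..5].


Prefix sums: [0, 7, 11, 12, 26, 30, 45]
Sum[0..5] = prefix[6] - prefix[0] = 45 - 0 = 45


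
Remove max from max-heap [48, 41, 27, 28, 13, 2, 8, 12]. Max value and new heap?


Max = 48
Replace root with last, heapify down
Resulting heap: [41, 28, 27, 12, 13, 2, 8]


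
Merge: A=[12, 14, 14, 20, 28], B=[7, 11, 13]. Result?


Compare heads, take smaller each step.
Merged: [7, 11, 12, 13, 14, 14, 20, 28]


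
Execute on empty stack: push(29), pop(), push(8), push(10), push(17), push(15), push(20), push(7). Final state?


push(29) -> [29]
pop() returns 29 -> []
push(8) -> [8]
push(10) -> [8, 10]
push(17) -> [8, 10, 17]
push(15) -> [8, 10, 17, 15]
push(20) -> [8, 10, 17, 15, 20]
push(7) -> [8, 10, 17, 15, 20, 7]
Final stack (bottom to top): [8, 10, 17, 15, 20, 7]


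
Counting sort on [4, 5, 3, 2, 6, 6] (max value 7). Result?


Count array: [0, 0, 1, 1, 1, 1, 2, 0]
Reconstruct: [2, 3, 4, 5, 6, 6]


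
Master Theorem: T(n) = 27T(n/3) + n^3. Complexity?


a=27, b=3, c=3. log_3(27)=3 = c=3. Case 2: O(n^c log n) = O(n^3 log n)
Complexity: O(n^3 log n)


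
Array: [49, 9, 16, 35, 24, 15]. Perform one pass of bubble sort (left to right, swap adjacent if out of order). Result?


After one pass: [9, 16, 35, 24, 15, 49]


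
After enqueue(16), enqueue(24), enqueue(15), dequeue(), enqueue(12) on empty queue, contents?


enqueue(16) -> [16]
enqueue(24) -> [16, 24]
enqueue(15) -> [16, 24, 15]
dequeue() returns 16 -> [24, 15]
enqueue(12) -> [24, 15, 12]
Final queue (front to back): [24, 15, 12]


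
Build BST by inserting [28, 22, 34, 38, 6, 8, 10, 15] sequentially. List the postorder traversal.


Root = 28; build tree by BST insertion.
Postorder traversal: [15, 10, 8, 6, 22, 38, 34, 28]


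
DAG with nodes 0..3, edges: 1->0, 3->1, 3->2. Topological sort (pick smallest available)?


Kahn's algorithm, process smallest node first
Order: [3, 1, 0, 2]


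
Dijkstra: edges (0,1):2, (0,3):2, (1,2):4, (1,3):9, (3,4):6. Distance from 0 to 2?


Dijkstra from 0:
Distances: {0: 0, 1: 2, 2: 6, 3: 2, 4: 8}
Shortest distance to 2 = 6, path = [0, 1, 2]


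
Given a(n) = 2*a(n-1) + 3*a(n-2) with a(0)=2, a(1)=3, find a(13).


Build bottom-up:
...a(11)=221433, a(12)=664302, a(13)=2*664302+3*221433=1992903


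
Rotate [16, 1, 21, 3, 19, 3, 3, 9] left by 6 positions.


Left rotate by 6: [3, 9, 16, 1, 21, 3, 19, 3]


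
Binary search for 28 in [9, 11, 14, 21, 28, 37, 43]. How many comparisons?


Search for 28:
[0,6] mid=3 arr[3]=21
[4,6] mid=5 arr[5]=37
[4,4] mid=4 arr[4]=28
Total: 3 comparisons


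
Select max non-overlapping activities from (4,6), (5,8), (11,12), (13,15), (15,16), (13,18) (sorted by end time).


Greedy: pick earliest-ending, then skip overlaps.
Selected (4 activities): [(4, 6), (11, 12), (13, 15), (15, 16)]


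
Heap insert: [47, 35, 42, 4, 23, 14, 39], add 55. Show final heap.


Append 55: [47, 35, 42, 4, 23, 14, 39, 55]
Bubble up: swap idx 7(55) with idx 3(4); swap idx 3(55) with idx 1(35); swap idx 1(55) with idx 0(47)
Result: [55, 47, 42, 35, 23, 14, 39, 4]


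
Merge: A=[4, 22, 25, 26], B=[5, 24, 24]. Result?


Compare heads, take smaller each step.
Merged: [4, 5, 22, 24, 24, 25, 26]


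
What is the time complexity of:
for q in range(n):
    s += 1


Per nesting level: O(n) = O(n)
Complexity: O(n)


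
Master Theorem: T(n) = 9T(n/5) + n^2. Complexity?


a=9, b=5, c=2. log_5(9)=1.365 < c=2. Case 3: O(n^c) = O(n^2)
Complexity: O(n^2)


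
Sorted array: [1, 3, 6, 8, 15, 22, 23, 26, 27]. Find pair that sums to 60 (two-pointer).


Two pointers: lo=0, hi=8
No pair sums to 60


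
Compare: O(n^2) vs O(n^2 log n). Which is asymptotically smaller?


quadratic grows slower than n^2 log n
O(n^2) is asymptotically smaller; O(n^2 log n) grows faster


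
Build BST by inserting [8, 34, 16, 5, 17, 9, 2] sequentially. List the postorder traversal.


Root = 8; build tree by BST insertion.
Postorder traversal: [2, 5, 9, 17, 16, 34, 8]


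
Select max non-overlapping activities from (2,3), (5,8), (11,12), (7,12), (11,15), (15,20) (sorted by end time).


Greedy: pick earliest-ending, then skip overlaps.
Selected (4 activities): [(2, 3), (5, 8), (11, 12), (15, 20)]


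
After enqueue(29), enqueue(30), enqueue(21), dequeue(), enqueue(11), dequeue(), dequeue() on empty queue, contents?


enqueue(29) -> [29]
enqueue(30) -> [29, 30]
enqueue(21) -> [29, 30, 21]
dequeue() returns 29 -> [30, 21]
enqueue(11) -> [30, 21, 11]
dequeue() returns 30 -> [21, 11]
dequeue() returns 21 -> [11]
Final queue (front to back): [11]


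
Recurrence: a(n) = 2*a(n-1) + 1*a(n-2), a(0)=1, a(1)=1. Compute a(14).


Build bottom-up:
...a(12)=19601, a(13)=47321, a(14)=2*47321+1*19601=114243


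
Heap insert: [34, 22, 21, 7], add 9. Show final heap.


Append 9: [34, 22, 21, 7, 9]
Bubble up: no swaps needed
Result: [34, 22, 21, 7, 9]


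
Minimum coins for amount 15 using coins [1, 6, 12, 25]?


dp[0]=0; dp[i]=1+min(dp[i-c] for c in coins)
...dp[10]=5, dp[11]=6, dp[12]=1, dp[13]=2, dp[14]=3, dp[15]=4
Minimum coins for 15 = 4


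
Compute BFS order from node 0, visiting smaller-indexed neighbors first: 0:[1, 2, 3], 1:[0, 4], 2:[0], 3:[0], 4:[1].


BFS queue: start with [0]
Visit order: [0, 1, 2, 3, 4]


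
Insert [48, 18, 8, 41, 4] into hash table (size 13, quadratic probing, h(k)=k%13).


Insertions: 48->slot 9; 18->slot 5; 8->slot 8; 41->slot 2; 4->slot 4
Table: [None, None, 41, None, 4, 18, None, None, 8, 48, None, None, None]


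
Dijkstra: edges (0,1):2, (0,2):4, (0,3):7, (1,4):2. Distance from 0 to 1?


Dijkstra from 0:
Distances: {0: 0, 1: 2, 2: 4, 3: 7, 4: 4}
Shortest distance to 1 = 2, path = [0, 1]


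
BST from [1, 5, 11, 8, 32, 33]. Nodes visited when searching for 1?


BST root = 1
Search for 1: compare at each node
Path: [1]


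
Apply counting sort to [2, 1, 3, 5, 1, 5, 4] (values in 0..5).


Count array: [0, 2, 1, 1, 1, 2]
Reconstruct: [1, 1, 2, 3, 4, 5, 5]


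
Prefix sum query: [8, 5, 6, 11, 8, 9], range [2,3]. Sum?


Prefix sums: [0, 8, 13, 19, 30, 38, 47]
Sum[2..3] = prefix[4] - prefix[2] = 30 - 13 = 17


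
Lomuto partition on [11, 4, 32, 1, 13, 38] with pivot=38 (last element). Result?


Elements <= 38 go left of pivot.
Result: [11, 4, 32, 1, 13, 38], pivot at index 5


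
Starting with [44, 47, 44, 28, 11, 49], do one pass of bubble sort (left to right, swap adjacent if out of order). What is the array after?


After one pass: [44, 44, 28, 11, 47, 49]


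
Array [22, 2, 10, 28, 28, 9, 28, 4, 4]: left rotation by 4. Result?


Left rotate by 4: [28, 9, 28, 4, 4, 22, 2, 10, 28]


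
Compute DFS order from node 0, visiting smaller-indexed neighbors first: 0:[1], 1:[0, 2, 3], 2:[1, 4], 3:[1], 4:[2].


DFS stack-based: start with [0]
Visit order: [0, 1, 2, 4, 3]


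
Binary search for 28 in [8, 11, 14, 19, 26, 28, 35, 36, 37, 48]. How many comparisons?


Search for 28:
[0,9] mid=4 arr[4]=26
[5,9] mid=7 arr[7]=36
[5,6] mid=5 arr[5]=28
Total: 3 comparisons


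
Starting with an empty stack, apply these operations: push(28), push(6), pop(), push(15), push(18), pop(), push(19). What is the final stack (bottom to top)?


push(28) -> [28]
push(6) -> [28, 6]
pop() returns 6 -> [28]
push(15) -> [28, 15]
push(18) -> [28, 15, 18]
pop() returns 18 -> [28, 15]
push(19) -> [28, 15, 19]
Final stack (bottom to top): [28, 15, 19]


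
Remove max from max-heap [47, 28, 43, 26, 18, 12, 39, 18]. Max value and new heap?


Max = 47
Replace root with last, heapify down
Resulting heap: [43, 28, 39, 26, 18, 12, 18]


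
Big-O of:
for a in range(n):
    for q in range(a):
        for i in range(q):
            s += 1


Per nesting level: O(n) * O(n) [triangular over a] * O(n) [triangular over q] = O(n^3)
Complexity: O(n^3)


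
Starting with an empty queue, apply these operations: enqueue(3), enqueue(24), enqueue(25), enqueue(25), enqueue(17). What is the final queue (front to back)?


enqueue(3) -> [3]
enqueue(24) -> [3, 24]
enqueue(25) -> [3, 24, 25]
enqueue(25) -> [3, 24, 25, 25]
enqueue(17) -> [3, 24, 25, 25, 17]
Final queue (front to back): [3, 24, 25, 25, 17]


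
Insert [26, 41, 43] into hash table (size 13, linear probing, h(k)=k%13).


Insertions: 26->slot 0; 41->slot 2; 43->slot 4
Table: [26, None, 41, None, 43, None, None, None, None, None, None, None, None]


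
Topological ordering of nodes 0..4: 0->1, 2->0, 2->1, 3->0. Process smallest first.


Kahn's algorithm, process smallest node first
Order: [2, 3, 0, 1, 4]


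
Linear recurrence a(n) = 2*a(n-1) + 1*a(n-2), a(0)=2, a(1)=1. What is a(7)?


Build bottom-up:
...a(5)=53, a(6)=128, a(7)=2*128+1*53=309


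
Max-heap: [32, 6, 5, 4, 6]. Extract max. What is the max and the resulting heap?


Max = 32
Replace root with last, heapify down
Resulting heap: [6, 6, 5, 4]


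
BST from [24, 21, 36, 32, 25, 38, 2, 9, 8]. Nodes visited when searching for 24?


BST root = 24
Search for 24: compare at each node
Path: [24]


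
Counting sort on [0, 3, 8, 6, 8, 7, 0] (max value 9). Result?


Count array: [2, 0, 0, 1, 0, 0, 1, 1, 2, 0]
Reconstruct: [0, 0, 3, 6, 7, 8, 8]


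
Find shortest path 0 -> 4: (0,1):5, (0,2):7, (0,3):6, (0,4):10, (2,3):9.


Dijkstra from 0:
Distances: {0: 0, 1: 5, 2: 7, 3: 6, 4: 10}
Shortest distance to 4 = 10, path = [0, 4]


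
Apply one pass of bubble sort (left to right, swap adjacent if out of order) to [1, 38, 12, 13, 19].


After one pass: [1, 12, 13, 19, 38]


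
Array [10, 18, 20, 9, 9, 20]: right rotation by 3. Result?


Right rotate by 3: [9, 9, 20, 10, 18, 20]


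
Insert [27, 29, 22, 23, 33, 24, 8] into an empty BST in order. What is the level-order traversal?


Root = 27; build tree by BST insertion.
Level-Order traversal: [27, 22, 29, 8, 23, 33, 24]


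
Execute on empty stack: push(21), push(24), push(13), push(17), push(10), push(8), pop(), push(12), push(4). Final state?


push(21) -> [21]
push(24) -> [21, 24]
push(13) -> [21, 24, 13]
push(17) -> [21, 24, 13, 17]
push(10) -> [21, 24, 13, 17, 10]
push(8) -> [21, 24, 13, 17, 10, 8]
pop() returns 8 -> [21, 24, 13, 17, 10]
push(12) -> [21, 24, 13, 17, 10, 12]
push(4) -> [21, 24, 13, 17, 10, 12, 4]
Final stack (bottom to top): [21, 24, 13, 17, 10, 12, 4]


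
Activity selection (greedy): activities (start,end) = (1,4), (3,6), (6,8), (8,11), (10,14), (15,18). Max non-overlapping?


Greedy: pick earliest-ending, then skip overlaps.
Selected (4 activities): [(1, 4), (6, 8), (8, 11), (15, 18)]


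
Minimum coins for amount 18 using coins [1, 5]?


dp[0]=0; dp[i]=1+min(dp[i-c] for c in coins)
...dp[13]=5, dp[14]=6, dp[15]=3, dp[16]=4, dp[17]=5, dp[18]=6
Minimum coins for 18 = 6


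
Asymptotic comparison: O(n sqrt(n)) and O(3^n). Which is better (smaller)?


n^1.5 grows slower than exponential (base 3)
O(n sqrt(n)) is asymptotically smaller; O(3^n) grows faster


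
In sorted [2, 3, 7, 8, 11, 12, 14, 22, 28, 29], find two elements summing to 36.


Two pointers: lo=0, hi=9
Found pair: (7, 29) summing to 36


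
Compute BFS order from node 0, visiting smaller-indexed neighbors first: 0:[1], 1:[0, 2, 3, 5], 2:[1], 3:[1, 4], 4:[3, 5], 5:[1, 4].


BFS queue: start with [0]
Visit order: [0, 1, 2, 3, 5, 4]


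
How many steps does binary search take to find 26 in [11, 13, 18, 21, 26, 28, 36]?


Search for 26:
[0,6] mid=3 arr[3]=21
[4,6] mid=5 arr[5]=28
[4,4] mid=4 arr[4]=26
Total: 3 comparisons


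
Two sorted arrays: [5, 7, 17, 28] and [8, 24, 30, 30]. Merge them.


Compare heads, take smaller each step.
Merged: [5, 7, 8, 17, 24, 28, 30, 30]


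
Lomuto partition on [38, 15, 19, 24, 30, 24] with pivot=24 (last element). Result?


Elements <= 24 go left of pivot.
Result: [15, 19, 24, 24, 30, 38], pivot at index 3


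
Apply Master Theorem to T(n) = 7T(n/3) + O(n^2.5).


a=7, b=3, c=2.5. log_3(7)=1.771 < c=2.5. Case 3: O(n^c) = O(n^2.500)
Complexity: O(n^2.500)


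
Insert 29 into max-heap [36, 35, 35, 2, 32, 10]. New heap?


Append 29: [36, 35, 35, 2, 32, 10, 29]
Bubble up: no swaps needed
Result: [36, 35, 35, 2, 32, 10, 29]


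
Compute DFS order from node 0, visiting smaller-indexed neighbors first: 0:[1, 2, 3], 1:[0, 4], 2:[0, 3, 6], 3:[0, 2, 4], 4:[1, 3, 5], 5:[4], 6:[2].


DFS stack-based: start with [0]
Visit order: [0, 1, 4, 3, 2, 6, 5]


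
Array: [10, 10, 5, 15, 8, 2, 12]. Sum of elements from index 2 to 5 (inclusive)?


Prefix sums: [0, 10, 20, 25, 40, 48, 50, 62]
Sum[2..5] = prefix[6] - prefix[2] = 50 - 20 = 30


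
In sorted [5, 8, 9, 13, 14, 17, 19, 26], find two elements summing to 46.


Two pointers: lo=0, hi=7
No pair sums to 46


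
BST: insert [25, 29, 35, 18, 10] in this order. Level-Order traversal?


Root = 25; build tree by BST insertion.
Level-Order traversal: [25, 18, 29, 10, 35]


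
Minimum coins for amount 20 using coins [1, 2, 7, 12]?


dp[0]=0; dp[i]=1+min(dp[i-c] for c in coins)
...dp[15]=3, dp[16]=3, dp[17]=4, dp[18]=4, dp[19]=2, dp[20]=3
Minimum coins for 20 = 3


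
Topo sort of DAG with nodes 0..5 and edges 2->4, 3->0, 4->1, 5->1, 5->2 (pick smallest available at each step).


Kahn's algorithm, process smallest node first
Order: [3, 0, 5, 2, 4, 1]


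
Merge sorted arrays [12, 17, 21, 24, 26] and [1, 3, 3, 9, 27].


Compare heads, take smaller each step.
Merged: [1, 3, 3, 9, 12, 17, 21, 24, 26, 27]


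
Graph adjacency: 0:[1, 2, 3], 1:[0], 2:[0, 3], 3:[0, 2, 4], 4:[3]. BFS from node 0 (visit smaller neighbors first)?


BFS queue: start with [0]
Visit order: [0, 1, 2, 3, 4]


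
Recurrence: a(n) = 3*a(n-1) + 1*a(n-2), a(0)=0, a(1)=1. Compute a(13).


Build bottom-up:
...a(11)=141481, a(12)=467280, a(13)=3*467280+1*141481=1543321


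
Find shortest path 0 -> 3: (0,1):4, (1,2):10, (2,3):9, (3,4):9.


Dijkstra from 0:
Distances: {0: 0, 1: 4, 2: 14, 3: 23, 4: 32}
Shortest distance to 3 = 23, path = [0, 1, 2, 3]


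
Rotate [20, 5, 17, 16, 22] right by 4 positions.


Right rotate by 4: [5, 17, 16, 22, 20]


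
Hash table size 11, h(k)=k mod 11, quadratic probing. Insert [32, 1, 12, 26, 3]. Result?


Insertions: 32->slot 10; 1->slot 1; 12->slot 2; 26->slot 4; 3->slot 3
Table: [None, 1, 12, 3, 26, None, None, None, None, None, 32]


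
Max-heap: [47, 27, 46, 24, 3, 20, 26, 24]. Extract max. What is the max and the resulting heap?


Max = 47
Replace root with last, heapify down
Resulting heap: [46, 27, 26, 24, 3, 20, 24]


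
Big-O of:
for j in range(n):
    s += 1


Per nesting level: O(n) = O(n)
Complexity: O(n)


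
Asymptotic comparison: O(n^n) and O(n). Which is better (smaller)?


linear grows slower than n^n
O(n) is asymptotically smaller; O(n^n) grows faster


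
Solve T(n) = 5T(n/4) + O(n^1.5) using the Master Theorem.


a=5, b=4, c=1.5. log_4(5)=1.161 < c=1.5. Case 3: O(n^c) = O(n^1.500)
Complexity: O(n^1.500)


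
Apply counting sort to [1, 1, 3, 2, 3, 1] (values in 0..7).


Count array: [0, 3, 1, 2, 0, 0, 0, 0]
Reconstruct: [1, 1, 1, 2, 3, 3]


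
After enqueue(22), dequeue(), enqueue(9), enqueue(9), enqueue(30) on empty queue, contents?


enqueue(22) -> [22]
dequeue() returns 22 -> []
enqueue(9) -> [9]
enqueue(9) -> [9, 9]
enqueue(30) -> [9, 9, 30]
Final queue (front to back): [9, 9, 30]


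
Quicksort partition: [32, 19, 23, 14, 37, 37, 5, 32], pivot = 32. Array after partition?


Elements <= 32 go left of pivot.
Result: [32, 19, 23, 14, 5, 32, 37, 37], pivot at index 5


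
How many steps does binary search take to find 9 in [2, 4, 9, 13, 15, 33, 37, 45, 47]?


Search for 9:
[0,8] mid=4 arr[4]=15
[0,3] mid=1 arr[1]=4
[2,3] mid=2 arr[2]=9
Total: 3 comparisons


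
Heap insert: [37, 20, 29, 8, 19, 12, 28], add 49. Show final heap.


Append 49: [37, 20, 29, 8, 19, 12, 28, 49]
Bubble up: swap idx 7(49) with idx 3(8); swap idx 3(49) with idx 1(20); swap idx 1(49) with idx 0(37)
Result: [49, 37, 29, 20, 19, 12, 28, 8]


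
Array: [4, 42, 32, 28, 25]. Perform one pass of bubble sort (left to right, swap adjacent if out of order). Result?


After one pass: [4, 32, 28, 25, 42]


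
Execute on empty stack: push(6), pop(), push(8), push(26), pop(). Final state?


push(6) -> [6]
pop() returns 6 -> []
push(8) -> [8]
push(26) -> [8, 26]
pop() returns 26 -> [8]
Final stack (bottom to top): [8]


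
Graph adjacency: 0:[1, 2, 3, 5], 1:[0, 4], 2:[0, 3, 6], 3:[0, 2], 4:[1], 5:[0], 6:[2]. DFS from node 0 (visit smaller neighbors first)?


DFS stack-based: start with [0]
Visit order: [0, 1, 4, 2, 3, 6, 5]


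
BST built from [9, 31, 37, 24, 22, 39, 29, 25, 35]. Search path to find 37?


BST root = 9
Search for 37: compare at each node
Path: [9, 31, 37]


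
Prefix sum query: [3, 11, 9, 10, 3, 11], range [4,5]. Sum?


Prefix sums: [0, 3, 14, 23, 33, 36, 47]
Sum[4..5] = prefix[6] - prefix[4] = 47 - 33 = 14


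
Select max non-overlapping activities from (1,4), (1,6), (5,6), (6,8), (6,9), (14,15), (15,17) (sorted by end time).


Greedy: pick earliest-ending, then skip overlaps.
Selected (5 activities): [(1, 4), (5, 6), (6, 8), (14, 15), (15, 17)]


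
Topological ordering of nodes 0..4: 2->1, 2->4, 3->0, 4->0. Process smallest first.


Kahn's algorithm, process smallest node first
Order: [2, 1, 3, 4, 0]


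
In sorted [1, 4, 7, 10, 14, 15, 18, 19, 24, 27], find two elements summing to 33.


Two pointers: lo=0, hi=9
Found pair: (14, 19) summing to 33


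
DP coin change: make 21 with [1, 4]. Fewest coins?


dp[0]=0; dp[i]=1+min(dp[i-c] for c in coins)
...dp[16]=4, dp[17]=5, dp[18]=6, dp[19]=7, dp[20]=5, dp[21]=6
Minimum coins for 21 = 6


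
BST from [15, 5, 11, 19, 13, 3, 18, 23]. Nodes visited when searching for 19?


BST root = 15
Search for 19: compare at each node
Path: [15, 19]


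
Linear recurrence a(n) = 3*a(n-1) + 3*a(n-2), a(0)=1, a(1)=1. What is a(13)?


Build bottom-up:
...a(11)=909306, a(12)=3447441, a(13)=3*3447441+3*909306=13070241


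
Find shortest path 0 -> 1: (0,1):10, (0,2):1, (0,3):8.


Dijkstra from 0:
Distances: {0: 0, 1: 10, 2: 1, 3: 8}
Shortest distance to 1 = 10, path = [0, 1]


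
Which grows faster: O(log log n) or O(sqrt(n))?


double-logarithmic grows slower than sublinear
O(log log n) is asymptotically smaller; O(sqrt(n)) grows faster


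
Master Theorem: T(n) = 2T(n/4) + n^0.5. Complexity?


a=2, b=4, c=0.5. log_4(2)=0.5 = c=0.5. Case 2: O(n^c log n) = O(sqrt(n) log n)
Complexity: O(sqrt(n) log n)


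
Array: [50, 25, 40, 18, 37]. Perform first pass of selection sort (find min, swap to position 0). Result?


After one pass: [18, 25, 40, 50, 37]


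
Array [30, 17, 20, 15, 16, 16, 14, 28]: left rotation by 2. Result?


Left rotate by 2: [20, 15, 16, 16, 14, 28, 30, 17]


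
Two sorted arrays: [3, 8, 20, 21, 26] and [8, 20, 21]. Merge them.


Compare heads, take smaller each step.
Merged: [3, 8, 8, 20, 20, 21, 21, 26]


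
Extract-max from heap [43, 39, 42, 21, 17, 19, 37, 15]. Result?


Max = 43
Replace root with last, heapify down
Resulting heap: [42, 39, 37, 21, 17, 19, 15]


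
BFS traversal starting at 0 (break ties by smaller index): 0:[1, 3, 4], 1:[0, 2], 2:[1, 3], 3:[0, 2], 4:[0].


BFS queue: start with [0]
Visit order: [0, 1, 3, 4, 2]


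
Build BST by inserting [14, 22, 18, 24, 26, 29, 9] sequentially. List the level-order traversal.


Root = 14; build tree by BST insertion.
Level-Order traversal: [14, 9, 22, 18, 24, 26, 29]


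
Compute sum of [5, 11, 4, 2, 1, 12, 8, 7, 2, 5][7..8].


Prefix sums: [0, 5, 16, 20, 22, 23, 35, 43, 50, 52, 57]
Sum[7..8] = prefix[9] - prefix[7] = 52 - 43 = 9


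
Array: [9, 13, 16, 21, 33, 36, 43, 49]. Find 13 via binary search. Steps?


Search for 13:
[0,7] mid=3 arr[3]=21
[0,2] mid=1 arr[1]=13
Total: 2 comparisons


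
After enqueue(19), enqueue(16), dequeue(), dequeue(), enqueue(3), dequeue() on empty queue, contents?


enqueue(19) -> [19]
enqueue(16) -> [19, 16]
dequeue() returns 19 -> [16]
dequeue() returns 16 -> []
enqueue(3) -> [3]
dequeue() returns 3 -> []
Final queue (front to back): []


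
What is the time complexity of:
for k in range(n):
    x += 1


Per nesting level: O(n) = O(n)
Complexity: O(n)


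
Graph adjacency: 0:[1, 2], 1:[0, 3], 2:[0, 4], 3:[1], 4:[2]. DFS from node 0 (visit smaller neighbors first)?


DFS stack-based: start with [0]
Visit order: [0, 1, 3, 2, 4]


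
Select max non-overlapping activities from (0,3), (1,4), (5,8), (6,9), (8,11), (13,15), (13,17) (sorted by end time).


Greedy: pick earliest-ending, then skip overlaps.
Selected (4 activities): [(0, 3), (5, 8), (8, 11), (13, 15)]


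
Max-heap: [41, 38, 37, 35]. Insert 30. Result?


Append 30: [41, 38, 37, 35, 30]
Bubble up: no swaps needed
Result: [41, 38, 37, 35, 30]


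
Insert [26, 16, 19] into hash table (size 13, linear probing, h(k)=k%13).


Insertions: 26->slot 0; 16->slot 3; 19->slot 6
Table: [26, None, None, 16, None, None, 19, None, None, None, None, None, None]


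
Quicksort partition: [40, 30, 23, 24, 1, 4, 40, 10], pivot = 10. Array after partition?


Elements <= 10 go left of pivot.
Result: [1, 4, 10, 24, 40, 30, 40, 23], pivot at index 2


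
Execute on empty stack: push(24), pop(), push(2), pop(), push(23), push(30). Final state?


push(24) -> [24]
pop() returns 24 -> []
push(2) -> [2]
pop() returns 2 -> []
push(23) -> [23]
push(30) -> [23, 30]
Final stack (bottom to top): [23, 30]


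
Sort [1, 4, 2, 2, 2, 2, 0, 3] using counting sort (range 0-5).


Count array: [1, 1, 4, 1, 1, 0]
Reconstruct: [0, 1, 2, 2, 2, 2, 3, 4]


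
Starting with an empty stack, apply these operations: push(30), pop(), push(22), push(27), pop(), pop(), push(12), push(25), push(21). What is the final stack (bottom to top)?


push(30) -> [30]
pop() returns 30 -> []
push(22) -> [22]
push(27) -> [22, 27]
pop() returns 27 -> [22]
pop() returns 22 -> []
push(12) -> [12]
push(25) -> [12, 25]
push(21) -> [12, 25, 21]
Final stack (bottom to top): [12, 25, 21]


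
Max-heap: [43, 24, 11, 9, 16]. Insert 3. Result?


Append 3: [43, 24, 11, 9, 16, 3]
Bubble up: no swaps needed
Result: [43, 24, 11, 9, 16, 3]


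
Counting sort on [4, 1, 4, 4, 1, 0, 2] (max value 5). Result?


Count array: [1, 2, 1, 0, 3, 0]
Reconstruct: [0, 1, 1, 2, 4, 4, 4]


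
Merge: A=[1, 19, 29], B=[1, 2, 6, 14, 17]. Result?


Compare heads, take smaller each step.
Merged: [1, 1, 2, 6, 14, 17, 19, 29]


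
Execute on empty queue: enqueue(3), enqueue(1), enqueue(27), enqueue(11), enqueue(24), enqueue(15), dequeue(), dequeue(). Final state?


enqueue(3) -> [3]
enqueue(1) -> [3, 1]
enqueue(27) -> [3, 1, 27]
enqueue(11) -> [3, 1, 27, 11]
enqueue(24) -> [3, 1, 27, 11, 24]
enqueue(15) -> [3, 1, 27, 11, 24, 15]
dequeue() returns 3 -> [1, 27, 11, 24, 15]
dequeue() returns 1 -> [27, 11, 24, 15]
Final queue (front to back): [27, 11, 24, 15]


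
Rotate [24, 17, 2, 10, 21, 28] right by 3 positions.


Right rotate by 3: [10, 21, 28, 24, 17, 2]


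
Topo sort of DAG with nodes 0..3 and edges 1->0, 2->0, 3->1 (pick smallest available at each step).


Kahn's algorithm, process smallest node first
Order: [2, 3, 1, 0]


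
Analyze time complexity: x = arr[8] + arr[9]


Analysis: constant-time operation, no loop
Complexity: O(1)


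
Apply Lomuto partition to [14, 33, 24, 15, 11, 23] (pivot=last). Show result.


Elements <= 23 go left of pivot.
Result: [14, 15, 11, 23, 24, 33], pivot at index 3


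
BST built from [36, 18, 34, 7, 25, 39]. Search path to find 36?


BST root = 36
Search for 36: compare at each node
Path: [36]


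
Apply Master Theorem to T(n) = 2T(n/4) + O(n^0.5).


a=2, b=4, c=0.5. log_4(2)=0.5 = c=0.5. Case 2: O(n^c log n) = O(sqrt(n) log n)
Complexity: O(sqrt(n) log n)


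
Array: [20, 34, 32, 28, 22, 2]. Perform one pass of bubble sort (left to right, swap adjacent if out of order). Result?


After one pass: [20, 32, 28, 22, 2, 34]


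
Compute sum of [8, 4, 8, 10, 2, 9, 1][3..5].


Prefix sums: [0, 8, 12, 20, 30, 32, 41, 42]
Sum[3..5] = prefix[6] - prefix[3] = 41 - 20 = 21


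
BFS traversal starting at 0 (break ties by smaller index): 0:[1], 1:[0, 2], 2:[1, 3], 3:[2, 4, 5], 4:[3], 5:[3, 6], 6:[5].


BFS queue: start with [0]
Visit order: [0, 1, 2, 3, 4, 5, 6]


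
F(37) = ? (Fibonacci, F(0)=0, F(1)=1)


F(n)=F(n-1)+F(n-2)
...F(35)=9227465, F(36)=14930352, F(37)=24157817


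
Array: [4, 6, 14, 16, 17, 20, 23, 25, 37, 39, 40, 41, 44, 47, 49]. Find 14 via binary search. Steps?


Search for 14:
[0,14] mid=7 arr[7]=25
[0,6] mid=3 arr[3]=16
[0,2] mid=1 arr[1]=6
[2,2] mid=2 arr[2]=14
Total: 4 comparisons


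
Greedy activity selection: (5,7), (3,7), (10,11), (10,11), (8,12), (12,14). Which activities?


Greedy: pick earliest-ending, then skip overlaps.
Selected (3 activities): [(5, 7), (10, 11), (12, 14)]


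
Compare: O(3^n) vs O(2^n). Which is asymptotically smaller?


exponential grows slower than exponential (base 3)
O(2^n) is asymptotically smaller; O(3^n) grows faster
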